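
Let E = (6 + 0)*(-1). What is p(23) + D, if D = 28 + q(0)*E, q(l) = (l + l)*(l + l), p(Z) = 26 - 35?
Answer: 19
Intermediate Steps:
E = -6 (E = 6*(-1) = -6)
p(Z) = -9
q(l) = 4*l**2 (q(l) = (2*l)*(2*l) = 4*l**2)
D = 28 (D = 28 + (4*0**2)*(-6) = 28 + (4*0)*(-6) = 28 + 0*(-6) = 28 + 0 = 28)
p(23) + D = -9 + 28 = 19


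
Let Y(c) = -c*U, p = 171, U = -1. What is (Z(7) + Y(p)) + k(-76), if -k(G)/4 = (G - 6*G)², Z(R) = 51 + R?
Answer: -577371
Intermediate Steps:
Y(c) = c (Y(c) = -c*(-1) = -(-1)*c = c)
k(G) = -100*G² (k(G) = -4*(G - 6*G)² = -4*25*G² = -100*G²)
(Z(7) + Y(p)) + k(-76) = ((51 + 7) + 171) - 100*(-76)² = (58 + 171) - 100*5776 = 229 - 577600 = -577371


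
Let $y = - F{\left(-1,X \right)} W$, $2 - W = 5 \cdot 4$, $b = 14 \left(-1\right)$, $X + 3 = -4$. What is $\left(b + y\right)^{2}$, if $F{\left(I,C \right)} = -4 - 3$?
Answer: $19600$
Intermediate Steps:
$X = -7$ ($X = -3 - 4 = -7$)
$b = -14$
$F{\left(I,C \right)} = -7$ ($F{\left(I,C \right)} = -4 - 3 = -7$)
$W = -18$ ($W = 2 - 5 \cdot 4 = 2 - 20 = -18$)
$y = -126$ ($y = \left(-1\right) \left(-7\right) \left(-18\right) = 7 \left(-18\right) = -126$)
$\left(b + y\right)^{2} = \left(-14 - 126\right)^{2} = \left(-140\right)^{2} = 19600$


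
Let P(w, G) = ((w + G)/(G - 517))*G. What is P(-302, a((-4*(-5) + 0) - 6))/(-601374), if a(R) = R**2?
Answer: -10388/96520527 ≈ -0.00010762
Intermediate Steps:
P(w, G) = G*(G + w)/(-517 + G) (P(w, G) = ((G + w)/(-517 + G))*G = G*(G + w)/(-517 + G))
P(-302, a((-4*(-5) + 0) - 6))/(-601374) = (((-4*(-5) + 0) - 6)**2*(((-4*(-5) + 0) - 6)**2 - 302)/(-517 + ((-4*(-5) + 0) - 6)**2))/(-601374) = (((20 + 0) - 6)**2*(((20 + 0) - 6)**2 - 302)/(-517 + ((20 + 0) - 6)**2))*(-1/601374) = ((20 - 6)**2*((20 - 6)**2 - 302)/(-517 + (20 - 6)**2))*(-1/601374) = (14**2*(14**2 - 302)/(-517 + 14**2))*(-1/601374) = (196*(196 - 302)/(-517 + 196))*(-1/601374) = (196*(-106)/(-321))*(-1/601374) = (196*(-1/321)*(-106))*(-1/601374) = (20776/321)*(-1/601374) = -10388/96520527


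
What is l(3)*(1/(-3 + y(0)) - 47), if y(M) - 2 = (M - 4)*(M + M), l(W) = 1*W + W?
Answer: -288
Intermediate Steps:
l(W) = 2*W (l(W) = W + W = 2*W)
y(M) = 2 + 2*M*(-4 + M) (y(M) = 2 + (M - 4)*(M + M) = 2 + (-4 + M)*(2*M) = 2 + 2*M*(-4 + M))
l(3)*(1/(-3 + y(0)) - 47) = (2*3)*(1/(-3 + (2 - 8*0 + 2*0²)) - 47) = 6*(1/(-3 + (2 + 0 + 2*0)) - 47) = 6*(1/(-3 + (2 + 0 + 0)) - 47) = 6*(1/(-3 + 2) - 47) = 6*(1/(-1) - 47) = 6*(-1 - 47) = 6*(-48) = -288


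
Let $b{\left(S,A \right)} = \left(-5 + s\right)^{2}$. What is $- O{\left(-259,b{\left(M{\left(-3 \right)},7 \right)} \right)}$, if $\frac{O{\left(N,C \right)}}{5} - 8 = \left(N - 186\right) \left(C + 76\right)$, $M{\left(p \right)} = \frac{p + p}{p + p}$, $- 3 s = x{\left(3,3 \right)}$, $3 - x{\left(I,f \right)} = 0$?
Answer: $249160$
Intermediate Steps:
$x{\left(I,f \right)} = 3$ ($x{\left(I,f \right)} = 3 - 0 = 3 + 0 = 3$)
$s = -1$ ($s = \left(- \frac{1}{3}\right) 3 = -1$)
$M{\left(p \right)} = 1$ ($M{\left(p \right)} = \frac{2 p}{2 p} = 2 p \frac{1}{2 p} = 1$)
$b{\left(S,A \right)} = 36$ ($b{\left(S,A \right)} = \left(-5 - 1\right)^{2} = \left(-6\right)^{2} = 36$)
$O{\left(N,C \right)} = 40 + 5 \left(-186 + N\right) \left(76 + C\right)$ ($O{\left(N,C \right)} = 40 + 5 \left(N - 186\right) \left(C + 76\right) = 40 + 5 \left(-186 + N\right) \left(76 + C\right)$)
$- O{\left(-259,b{\left(M{\left(-3 \right)},7 \right)} \right)} = - (-70640 - 33480 + 380 \left(-259\right) + 5 \cdot 36 \left(-259\right)) = - (-70640 - 33480 - 98420 - 46620) = \left(-1\right) \left(-249160\right) = 249160$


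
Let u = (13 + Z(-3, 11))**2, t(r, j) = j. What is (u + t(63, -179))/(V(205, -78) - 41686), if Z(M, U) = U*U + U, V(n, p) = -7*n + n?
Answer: -10423/21458 ≈ -0.48574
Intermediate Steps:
V(n, p) = -6*n
Z(M, U) = U + U**2 (Z(M, U) = U**2 + U = U + U**2)
u = 21025 (u = (13 + 11*(1 + 11))**2 = (13 + 11*12)**2 = (13 + 132)**2 = 145**2 = 21025)
(u + t(63, -179))/(V(205, -78) - 41686) = (21025 - 179)/(-6*205 - 41686) = 20846/(-1230 - 41686) = 20846/(-42916) = 20846*(-1/42916) = -10423/21458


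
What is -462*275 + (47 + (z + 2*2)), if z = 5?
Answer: -126994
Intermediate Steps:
-462*275 + (47 + (z + 2*2)) = -462*275 + (47 + (5 + 2*2)) = -127050 + (47 + (5 + 4)) = -127050 + (47 + 9) = -127050 + 56 = -126994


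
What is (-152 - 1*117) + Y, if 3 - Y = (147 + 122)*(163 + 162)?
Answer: -87691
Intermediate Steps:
Y = -87422 (Y = 3 - (147 + 122)*(163 + 162) = 3 - 269*325 = 3 - 1*87425 = 3 - 87425 = -87422)
(-152 - 1*117) + Y = (-152 - 1*117) - 87422 = (-152 - 117) - 87422 = -269 - 87422 = -87691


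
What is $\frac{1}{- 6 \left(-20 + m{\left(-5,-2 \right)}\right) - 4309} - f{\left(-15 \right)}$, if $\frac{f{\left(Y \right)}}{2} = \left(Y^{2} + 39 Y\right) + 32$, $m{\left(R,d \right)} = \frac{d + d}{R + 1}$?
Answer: $\frac{2751919}{4195} \approx 656.0$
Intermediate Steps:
$m{\left(R,d \right)} = \frac{2 d}{1 + R}$
$f{\left(Y \right)} = 64 + 2 Y^{2} + 78 Y$ ($f{\left(Y \right)} = 2 \left(\left(Y^{2} + 39 Y\right) + 32\right) = 2 \left(32 + Y^{2} + 39 Y\right) = 64 + 2 Y^{2} + 78 Y$)
$\frac{1}{- 6 \left(-20 + m{\left(-5,-2 \right)}\right) - 4309} - f{\left(-15 \right)} = \frac{1}{- 6 \left(-20 + 2 \left(-2\right) \frac{1}{1 - 5}\right) - 4309} - \left(64 + 2 \left(-15\right)^{2} + 78 \left(-15\right)\right) = \frac{1}{- 6 \left(-20 + 2 \left(-2\right) \frac{1}{-4}\right) - 4309} - \left(64 + 2 \cdot 225 - 1170\right) = \frac{1}{- 6 \left(-20 + 2 \left(-2\right) \left(- \frac{1}{4}\right)\right) - 4309} - \left(64 + 450 - 1170\right) = \frac{1}{- 6 \left(-20 + 1\right) - 4309} - -656 = \frac{1}{\left(-6\right) \left(-19\right) - 4309} + 656 = \frac{1}{114 - 4309} + 656 = \frac{1}{-4195} + 656 = - \frac{1}{4195} + 656 = \frac{2751919}{4195}$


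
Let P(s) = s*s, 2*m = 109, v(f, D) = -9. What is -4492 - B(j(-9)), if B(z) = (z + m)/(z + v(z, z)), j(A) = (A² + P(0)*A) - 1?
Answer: -638133/142 ≈ -4493.9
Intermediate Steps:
m = 109/2 (m = (½)*109 = 109/2 ≈ 54.500)
P(s) = s²
j(A) = -1 + A² (j(A) = (A² + 0²*A) - 1 = (A² + 0*A) - 1 = (A² + 0) - 1 = A² - 1 = -1 + A²)
B(z) = (109/2 + z)/(-9 + z) (B(z) = (z + 109/2)/(z - 9) = (109/2 + z)/(-9 + z))
-4492 - B(j(-9)) = -4492 - (109/2 + (-1 + (-9)²))/(-9 + (-1 + (-9)²)) = -4492 - (109/2 + (-1 + 81))/(-9 + (-1 + 81)) = -4492 - (109/2 + 80)/(-9 + 80) = -4492 - 269/(71*2) = -4492 - 1*269/142 = -4492 - 269/142 = -638133/142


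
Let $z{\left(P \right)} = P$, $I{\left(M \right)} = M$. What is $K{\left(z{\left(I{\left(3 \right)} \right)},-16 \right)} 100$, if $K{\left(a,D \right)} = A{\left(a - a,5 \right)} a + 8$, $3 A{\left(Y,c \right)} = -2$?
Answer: $600$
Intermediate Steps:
$A{\left(Y,c \right)} = - \frac{2}{3}$ ($A{\left(Y,c \right)} = \frac{1}{3} \left(-2\right) = - \frac{2}{3}$)
$K{\left(a,D \right)} = 8 - \frac{2 a}{3}$ ($K{\left(a,D \right)} = - \frac{2 a}{3} + 8 = 8 - \frac{2 a}{3}$)
$K{\left(z{\left(I{\left(3 \right)} \right)},-16 \right)} 100 = \left(8 - 2\right) 100 = 6 \cdot 100 = 600$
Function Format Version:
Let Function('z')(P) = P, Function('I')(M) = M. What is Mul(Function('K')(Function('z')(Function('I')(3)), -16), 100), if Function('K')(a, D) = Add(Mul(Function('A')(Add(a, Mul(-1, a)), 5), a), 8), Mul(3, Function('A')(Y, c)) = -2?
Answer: 600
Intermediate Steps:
Function('A')(Y, c) = Rational(-2, 3) (Function('A')(Y, c) = Mul(Rational(1, 3), -2) = Rational(-2, 3))
Function('K')(a, D) = Add(8, Mul(Rational(-2, 3), a)) (Function('K')(a, D) = Add(Mul(Rational(-2, 3), a), 8) = Add(8, Mul(Rational(-2, 3), a)))
Mul(Function('K')(Function('z')(Function('I')(3)), -16), 100) = Mul(Add(8, Mul(Rational(-2, 3), 3)), 100) = Mul(Add(8, -2), 100) = Mul(6, 100) = 600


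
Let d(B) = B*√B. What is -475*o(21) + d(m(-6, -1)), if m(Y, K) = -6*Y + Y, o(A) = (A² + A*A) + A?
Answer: -428925 + 30*√30 ≈ -4.2876e+5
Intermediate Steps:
o(A) = A + 2*A² (o(A) = (A² + A²) + A = 2*A² + A = A + 2*A²)
m(Y, K) = -5*Y
d(B) = B^(3/2)
-475*o(21) + d(m(-6, -1)) = -9975*(1 + 2*21) + (-5*(-6))^(3/2) = -9975*(1 + 42) + 30^(3/2) = -9975*43 + 30*√30 = -475*903 + 30*√30 = -428925 + 30*√30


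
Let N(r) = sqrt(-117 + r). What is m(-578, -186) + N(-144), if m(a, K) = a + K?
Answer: -764 + 3*I*sqrt(29) ≈ -764.0 + 16.155*I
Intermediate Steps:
m(a, K) = K + a
m(-578, -186) + N(-144) = (-186 - 578) + sqrt(-117 - 144) = -764 + sqrt(-261) = -764 + 3*I*sqrt(29)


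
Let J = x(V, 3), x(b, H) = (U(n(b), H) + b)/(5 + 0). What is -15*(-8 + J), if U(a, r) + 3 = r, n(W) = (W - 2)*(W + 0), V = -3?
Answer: 129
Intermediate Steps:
n(W) = W*(-2 + W) (n(W) = (-2 + W)*W = W*(-2 + W))
U(a, r) = -3 + r
x(b, H) = -⅗ + H/5 + b/5 (x(b, H) = ((-3 + H) + b)/(5 + 0) = (-3 + H + b)/5 = (-3 + H + b)*(⅕) = -⅗ + H/5 + b/5)
J = -⅗ (J = -⅗ + (⅕)*3 + (⅕)*(-3) = -⅗ + ⅗ - ⅗ = -⅗ ≈ -0.60000)
-15*(-8 + J) = -15*(-8 - ⅗) = -15*(-43/5) = 129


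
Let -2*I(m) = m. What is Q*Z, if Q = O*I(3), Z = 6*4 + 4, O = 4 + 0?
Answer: -168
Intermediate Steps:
I(m) = -m/2
O = 4
Z = 28 (Z = 24 + 4 = 28)
Q = -6 (Q = 4*(-½*3) = 4*(-3/2) = -6)
Q*Z = -6*28 = -168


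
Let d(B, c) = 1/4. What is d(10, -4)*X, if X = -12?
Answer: -3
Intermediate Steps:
d(B, c) = 1/4
d(10, -4)*X = (1/4)*(-12) = -3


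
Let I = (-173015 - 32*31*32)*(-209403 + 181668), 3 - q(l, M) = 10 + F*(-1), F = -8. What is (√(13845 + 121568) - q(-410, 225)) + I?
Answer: 5678990880 + √135413 ≈ 5.6790e+9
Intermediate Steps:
q(l, M) = -15 (q(l, M) = 3 - (10 - 8*(-1)) = 3 - (10 + 8) = 3 - 1*18 = 3 - 18 = -15)
I = 5678990865 (I = (-173015 - 992*32)*(-27735) = (-173015 - 31744)*(-27735) = -204759*(-27735) = 5678990865)
(√(13845 + 121568) - q(-410, 225)) + I = (√(13845 + 121568) - 1*(-15)) + 5678990865 = (√135413 + 15) + 5678990865 = (15 + √135413) + 5678990865 = 5678990880 + √135413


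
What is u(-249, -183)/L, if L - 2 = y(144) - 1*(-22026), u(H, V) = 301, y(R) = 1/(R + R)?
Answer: 12384/906295 ≈ 0.013664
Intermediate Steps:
y(R) = 1/(2*R)
L = 6344065/288 (L = 2 + ((1/2)/144 - 1*(-22026)) = 2 + ((1/2)*(1/144) + 22026) = 2 + (1/288 + 22026) = 2 + 6343489/288 = 6344065/288 ≈ 22028.)
u(-249, -183)/L = 301/(6344065/288) = 301*(288/6344065) = 12384/906295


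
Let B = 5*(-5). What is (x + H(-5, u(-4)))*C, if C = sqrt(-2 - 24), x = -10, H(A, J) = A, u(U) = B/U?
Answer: -15*I*sqrt(26) ≈ -76.485*I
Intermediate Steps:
B = -25
u(U) = -25/U
C = I*sqrt(26) (C = sqrt(-26) = I*sqrt(26) ≈ 5.099*I)
(x + H(-5, u(-4)))*C = (-10 - 5)*(I*sqrt(26)) = -15*I*sqrt(26)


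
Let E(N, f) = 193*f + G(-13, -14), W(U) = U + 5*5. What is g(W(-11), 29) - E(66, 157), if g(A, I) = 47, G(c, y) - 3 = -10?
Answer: -30247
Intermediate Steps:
G(c, y) = -7 (G(c, y) = 3 - 10 = -7)
W(U) = 25 + U (W(U) = U + 25 = 25 + U)
E(N, f) = -7 + 193*f (E(N, f) = 193*f - 7 = -7 + 193*f)
g(W(-11), 29) - E(66, 157) = 47 - (-7 + 193*157) = 47 - (-7 + 30301) = 47 - 1*30294 = 47 - 30294 = -30247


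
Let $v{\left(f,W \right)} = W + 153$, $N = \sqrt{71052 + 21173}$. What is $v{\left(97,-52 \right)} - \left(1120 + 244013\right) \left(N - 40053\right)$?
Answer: $9818312150 - 1225665 \sqrt{3689} \approx 9.7439 \cdot 10^{9}$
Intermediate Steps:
$N = 5 \sqrt{3689}$ ($N = \sqrt{92225} = 5 \sqrt{3689} \approx 303.69$)
$v{\left(f,W \right)} = 153 + W$
$v{\left(97,-52 \right)} - \left(1120 + 244013\right) \left(N - 40053\right) = \left(153 - 52\right) - \left(1120 + 244013\right) \left(5 \sqrt{3689} - 40053\right) = 101 - 245133 \left(-40053 + 5 \sqrt{3689}\right) = 101 - \left(-9818312049 + 1225665 \sqrt{3689}\right) = 101 + \left(9818312049 - 1225665 \sqrt{3689}\right) = 9818312150 - 1225665 \sqrt{3689}$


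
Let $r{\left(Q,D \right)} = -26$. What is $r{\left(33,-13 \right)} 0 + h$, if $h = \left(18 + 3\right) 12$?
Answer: $252$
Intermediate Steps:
$h = 252$ ($h = 21 \cdot 12 = 252$)
$r{\left(33,-13 \right)} 0 + h = \left(-26\right) 0 + 252 = 0 + 252 = 252$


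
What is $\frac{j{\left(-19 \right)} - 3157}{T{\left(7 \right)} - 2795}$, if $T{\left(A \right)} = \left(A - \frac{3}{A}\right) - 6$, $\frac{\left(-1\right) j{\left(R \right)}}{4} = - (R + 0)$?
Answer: $\frac{22631}{19561} \approx 1.1569$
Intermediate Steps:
$j{\left(R \right)} = 4 R$ ($j{\left(R \right)} = - 4 \left(- (R + 0)\right) = - 4 \left(- R\right) = 4 R$)
$T{\left(A \right)} = -6 + A - \frac{3}{A}$
$\frac{j{\left(-19 \right)} - 3157}{T{\left(7 \right)} - 2795} = \frac{4 \left(-19\right) - 3157}{\left(-6 + 7 - \frac{3}{7}\right) - 2795} = \frac{-76 - 3157}{\left(-6 + 7 - \frac{3}{7}\right) - 2795} = - \frac{3233}{\left(-6 + 7 - \frac{3}{7}\right) - 2795} = - \frac{3233}{\frac{4}{7} - 2795} = - \frac{3233}{- \frac{19561}{7}} = \left(-3233\right) \left(- \frac{7}{19561}\right) = \frac{22631}{19561}$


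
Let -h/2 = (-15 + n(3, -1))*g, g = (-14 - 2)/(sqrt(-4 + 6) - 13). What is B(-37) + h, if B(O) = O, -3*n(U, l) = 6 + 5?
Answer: 4759/501 + 1792*sqrt(2)/501 ≈ 14.557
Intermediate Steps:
g = -16/(-13 + sqrt(2)) (g = -16/(sqrt(2) - 13) = -16/(-13 + sqrt(2)) ≈ 1.3810)
n(U, l) = -11/3 (n(U, l) = -(6 + 5)/3 = -1/3*11 = -11/3)
h = 23296/501 + 1792*sqrt(2)/501 (h = -2*(-15 - 11/3)*(208/167 + 16*sqrt(2)/167) = -(-112)*(208/167 + 16*sqrt(2)/167)/3 = -2*(-11648/501 - 896*sqrt(2)/501) = 23296/501 + 1792*sqrt(2)/501 ≈ 51.557)
B(-37) + h = -37 + (23296/501 + 1792*sqrt(2)/501) = 4759/501 + 1792*sqrt(2)/501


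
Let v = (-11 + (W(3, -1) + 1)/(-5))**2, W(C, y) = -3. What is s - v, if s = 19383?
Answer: 481766/25 ≈ 19271.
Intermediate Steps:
v = 2809/25 (v = (-11 + (-3 + 1)/(-5))**2 = (-11 - 1/5*(-2))**2 = (-11 + 2/5)**2 = (-53/5)**2 = 2809/25 ≈ 112.36)
s - v = 19383 - 1*2809/25 = 19383 - 2809/25 = 481766/25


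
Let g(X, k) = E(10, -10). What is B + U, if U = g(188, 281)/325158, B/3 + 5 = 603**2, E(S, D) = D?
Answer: 177343124143/162579 ≈ 1.0908e+6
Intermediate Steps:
g(X, k) = -10
B = 1090812 (B = -15 + 3*603**2 = -15 + 3*363609 = -15 + 1090827 = 1090812)
U = -5/162579 (U = -10/325158 = -10*1/325158 = -5/162579 ≈ -3.0754e-5)
B + U = 1090812 - 5/162579 = 177343124143/162579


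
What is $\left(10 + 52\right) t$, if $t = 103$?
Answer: $6386$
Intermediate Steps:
$\left(10 + 52\right) t = \left(10 + 52\right) 103 = 62 \cdot 103 = 6386$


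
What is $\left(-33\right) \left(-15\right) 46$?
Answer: $22770$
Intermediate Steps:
$\left(-33\right) \left(-15\right) 46 = 495 \cdot 46 = 22770$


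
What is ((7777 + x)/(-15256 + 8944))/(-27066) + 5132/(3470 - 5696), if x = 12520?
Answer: -146118122837/63381859632 ≈ -2.3054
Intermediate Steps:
((7777 + x)/(-15256 + 8944))/(-27066) + 5132/(3470 - 5696) = ((7777 + 12520)/(-15256 + 8944))/(-27066) + 5132/(3470 - 5696) = (20297/(-6312))*(-1/27066) + 5132/(-2226) = (20297*(-1/6312))*(-1/27066) + 5132*(-1/2226) = -20297/6312*(-1/27066) - 2566/1113 = 20297/170840592 - 2566/1113 = -146118122837/63381859632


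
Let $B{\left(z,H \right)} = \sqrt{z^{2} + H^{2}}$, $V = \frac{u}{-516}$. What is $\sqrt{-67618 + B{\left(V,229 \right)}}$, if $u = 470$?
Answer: $\frac{\sqrt{-4500924552 + 258 \sqrt{3490737949}}}{258} \approx 259.59 i$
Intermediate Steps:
$V = - \frac{235}{258}$ ($V = \frac{470}{-516} = 470 \left(- \frac{1}{516}\right) = - \frac{235}{258} \approx -0.91085$)
$B{\left(z,H \right)} = \sqrt{H^{2} + z^{2}}$
$\sqrt{-67618 + B{\left(V,229 \right)}} = \sqrt{-67618 + \sqrt{229^{2} + \left(- \frac{235}{258}\right)^{2}}} = \sqrt{-67618 + \sqrt{52441 + \frac{55225}{66564}}} = \sqrt{-67618 + \sqrt{\frac{3490737949}{66564}}} = \sqrt{-67618 + \frac{\sqrt{3490737949}}{258}}$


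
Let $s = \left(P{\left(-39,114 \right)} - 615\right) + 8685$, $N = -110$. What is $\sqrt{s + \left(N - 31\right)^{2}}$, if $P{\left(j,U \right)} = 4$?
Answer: $\sqrt{27955} \approx 167.2$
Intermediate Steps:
$s = 8074$ ($s = \left(4 - 615\right) + 8685 = -611 + 8685 = 8074$)
$\sqrt{s + \left(N - 31\right)^{2}} = \sqrt{8074 + \left(-110 - 31\right)^{2}} = \sqrt{8074 + \left(-141\right)^{2}} = \sqrt{8074 + 19881} = \sqrt{27955}$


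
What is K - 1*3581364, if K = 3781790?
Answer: 200426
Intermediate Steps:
K - 1*3581364 = 3781790 - 1*3581364 = 3781790 - 3581364 = 200426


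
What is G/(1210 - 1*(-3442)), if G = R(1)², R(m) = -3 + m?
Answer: 1/1163 ≈ 0.00085985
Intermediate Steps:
G = 4 (G = (-3 + 1)² = (-2)² = 4)
G/(1210 - 1*(-3442)) = 4/(1210 - 1*(-3442)) = 4/(1210 + 3442) = 4/4652 = 4*(1/4652) = 1/1163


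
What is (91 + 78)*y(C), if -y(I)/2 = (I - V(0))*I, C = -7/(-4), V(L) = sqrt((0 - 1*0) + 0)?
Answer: -8281/8 ≈ -1035.1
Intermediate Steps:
V(L) = 0 (V(L) = sqrt((0 + 0) + 0) = sqrt(0 + 0) = sqrt(0) = 0)
C = 7/4 (C = -7*(-1/4) = 7/4 ≈ 1.7500)
y(I) = -2*I**2 (y(I) = -2*(I - 1*0)*I = -2*(I + 0)*I = -2*I*I = -2*I**2)
(91 + 78)*y(C) = (91 + 78)*(-2*(7/4)**2) = 169*(-2*49/16) = 169*(-49/8) = -8281/8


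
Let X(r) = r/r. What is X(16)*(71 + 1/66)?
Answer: 4687/66 ≈ 71.015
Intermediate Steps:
X(r) = 1
X(16)*(71 + 1/66) = 1*(71 + 1/66) = 1*(4687/66) = 4687/66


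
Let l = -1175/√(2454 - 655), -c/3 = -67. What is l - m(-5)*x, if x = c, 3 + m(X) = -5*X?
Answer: -4422 - 1175*√1799/1799 ≈ -4449.7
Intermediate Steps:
m(X) = -3 - 5*X
c = 201 (c = -3*(-67) = 201)
x = 201
l = -1175*√1799/1799 ≈ -27.703
l - m(-5)*x = -1175*√1799/1799 - (-3 - 5*(-5))*201 = -1175*√1799/1799 - (-3 + 25)*201 = -1175*√1799/1799 - 22*201 = -1175*√1799/1799 - 1*4422 = -1175*√1799/1799 - 4422 = -4422 - 1175*√1799/1799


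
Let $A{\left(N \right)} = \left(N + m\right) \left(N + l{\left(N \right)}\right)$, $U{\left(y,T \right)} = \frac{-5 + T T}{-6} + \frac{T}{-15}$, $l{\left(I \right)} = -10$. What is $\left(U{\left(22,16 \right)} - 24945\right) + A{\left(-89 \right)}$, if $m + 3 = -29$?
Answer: $- \frac{130089}{10} \approx -13009.0$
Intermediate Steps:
$m = -32$ ($m = -3 - 29 = -32$)
$U{\left(y,T \right)} = \frac{5}{6} - \frac{T^{2}}{6} - \frac{T}{15}$ ($U{\left(y,T \right)} = \left(-5 + T^{2}\right) \left(- \frac{1}{6}\right) + T \left(- \frac{1}{15}\right) = \left(\frac{5}{6} - \frac{T^{2}}{6}\right) - \frac{T}{15} = \frac{5}{6} - \frac{T^{2}}{6} - \frac{T}{15}$)
$A{\left(N \right)} = \left(-32 + N\right) \left(-10 + N\right)$ ($A{\left(N \right)} = \left(N - 32\right) \left(N - 10\right) = \left(-32 + N\right) \left(-10 + N\right)$)
$\left(U{\left(22,16 \right)} - 24945\right) + A{\left(-89 \right)} = \left(\left(\frac{5}{6} - \frac{16^{2}}{6} - \frac{16}{15}\right) - 24945\right) + \left(320 + \left(-89\right)^{2} - -3738\right) = \left(\left(\frac{5}{6} - \frac{128}{3} - \frac{16}{15}\right) - 24945\right) + \left(320 + 7921 + 3738\right) = \left(\left(\frac{5}{6} - \frac{128}{3} - \frac{16}{15}\right) - 24945\right) + 11979 = \left(- \frac{429}{10} - 24945\right) + 11979 = - \frac{249879}{10} + 11979 = - \frac{130089}{10}$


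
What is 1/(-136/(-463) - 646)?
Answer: -463/298962 ≈ -0.0015487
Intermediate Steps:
1/(-136/(-463) - 646) = 1/(-136*(-1/463) - 646) = 1/(136/463 - 646) = 1/(-298962/463) = -463/298962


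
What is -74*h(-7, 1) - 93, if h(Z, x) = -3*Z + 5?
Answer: -2017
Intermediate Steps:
h(Z, x) = 5 - 3*Z
-74*h(-7, 1) - 93 = -74*(5 - 3*(-7)) - 93 = -74*(5 + 21) - 93 = -74*26 - 93 = -1924 - 93 = -2017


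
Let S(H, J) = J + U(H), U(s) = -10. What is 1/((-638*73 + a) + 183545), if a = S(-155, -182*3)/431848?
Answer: 107962/14787662963 ≈ 7.3008e-6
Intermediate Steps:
S(H, J) = -10 + J (S(H, J) = J - 10 = -10 + J)
a = -139/107962 (a = (-10 - 182*3)/431848 = (-10 - 546)*(1/431848) = -556*1/431848 = -139/107962 ≈ -0.0012875)
1/((-638*73 + a) + 183545) = 1/((-638*73 - 139/107962) + 183545) = 1/((-46574 - 139/107962) + 183545) = 1/(-5028222327/107962 + 183545) = 1/(14787662963/107962) = 107962/14787662963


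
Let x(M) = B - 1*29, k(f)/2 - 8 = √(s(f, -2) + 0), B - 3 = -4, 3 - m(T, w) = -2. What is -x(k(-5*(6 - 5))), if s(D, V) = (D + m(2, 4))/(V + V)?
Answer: 30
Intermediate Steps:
m(T, w) = 5 (m(T, w) = 3 - 1*(-2) = 3 + 2 = 5)
s(D, V) = (5 + D)/(2*V) (s(D, V) = (D + 5)/(V + V) = (5 + D)/((2*V)) = (5 + D)*(1/(2*V)) = (5 + D)/(2*V))
B = -1 (B = 3 - 4 = -1)
k(f) = 16 + 2*√(-5/4 - f/4) (k(f) = 16 + 2*√((½)*(5 + f)/(-2) + 0) = 16 + 2*√((½)*(-½)*(5 + f) + 0) = 16 + 2*√((-5/4 - f/4) + 0) = 16 + 2*√(-5/4 - f/4))
x(M) = -30 (x(M) = -1 - 1*29 = -1 - 29 = -30)
-x(k(-5*(6 - 5))) = -1*(-30) = 30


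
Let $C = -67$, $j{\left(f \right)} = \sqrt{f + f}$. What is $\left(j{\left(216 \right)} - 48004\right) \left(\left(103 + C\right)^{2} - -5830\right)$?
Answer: $-342076504 + 85512 \sqrt{3} \approx -3.4193 \cdot 10^{8}$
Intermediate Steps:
$j{\left(f \right)} = \sqrt{2} \sqrt{f}$ ($j{\left(f \right)} = \sqrt{2 f} = \sqrt{2} \sqrt{f}$)
$\left(j{\left(216 \right)} - 48004\right) \left(\left(103 + C\right)^{2} - -5830\right) = \left(\sqrt{2} \sqrt{216} - 48004\right) \left(\left(103 - 67\right)^{2} - -5830\right) = \left(\sqrt{2} \cdot 6 \sqrt{6} - 48004\right) \left(36^{2} + \left(5929 - 99\right)\right) = \left(12 \sqrt{3} - 48004\right) \left(1296 + 5830\right) = \left(-48004 + 12 \sqrt{3}\right) 7126 = -342076504 + 85512 \sqrt{3}$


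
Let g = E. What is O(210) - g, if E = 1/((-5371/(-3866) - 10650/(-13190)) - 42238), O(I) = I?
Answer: 45227933749984/215371088813 ≈ 210.00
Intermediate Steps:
E = -5099254/215371088813 (E = 1/((-5371*(-1/3866) - 10650*(-1/13190)) - 42238) = 1/((5371/3866 + 1065/1319) - 42238) = 1/(11201639/5099254 - 42238) = 1/(-215371088813/5099254) = -5099254/215371088813 ≈ -2.3677e-5)
g = -5099254/215371088813 ≈ -2.3677e-5
O(210) - g = 210 - 1*(-5099254/215371088813) = 210 + 5099254/215371088813 = 45227933749984/215371088813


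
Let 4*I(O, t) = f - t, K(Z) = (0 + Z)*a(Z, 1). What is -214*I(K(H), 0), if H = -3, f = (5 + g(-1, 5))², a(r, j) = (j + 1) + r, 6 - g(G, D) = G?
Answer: -7704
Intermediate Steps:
g(G, D) = 6 - G
a(r, j) = 1 + j + r (a(r, j) = (1 + j) + r = 1 + j + r)
f = 144 (f = (5 + (6 - 1*(-1)))² = (5 + (6 + 1))² = (5 + 7)² = 12² = 144)
K(Z) = Z*(2 + Z) (K(Z) = (0 + Z)*(1 + 1 + Z) = Z*(2 + Z))
I(O, t) = 36 - t/4 (I(O, t) = (144 - t)/4 = 36 - t/4)
-214*I(K(H), 0) = -214*(36 - ¼*0) = -214*(36 + 0) = -214*36 = -7704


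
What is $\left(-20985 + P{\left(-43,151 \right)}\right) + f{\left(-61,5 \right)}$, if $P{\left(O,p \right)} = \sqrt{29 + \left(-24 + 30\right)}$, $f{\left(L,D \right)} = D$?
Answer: $-20980 + \sqrt{35} \approx -20974.0$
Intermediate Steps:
$P{\left(O,p \right)} = \sqrt{35}$ ($P{\left(O,p \right)} = \sqrt{29 + 6} = \sqrt{35}$)
$\left(-20985 + P{\left(-43,151 \right)}\right) + f{\left(-61,5 \right)} = \left(-20985 + \sqrt{35}\right) + 5 = -20980 + \sqrt{35}$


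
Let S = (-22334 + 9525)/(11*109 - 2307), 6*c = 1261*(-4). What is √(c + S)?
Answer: I*√2290193619/1662 ≈ 28.794*I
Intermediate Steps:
c = -2522/3 (c = (1261*(-4))/6 = (⅙)*(-5044) = -2522/3 ≈ -840.67)
S = 12809/1108 (S = -12809/(1199 - 2307) = -12809/(-1108) = -12809*(-1/1108) = 12809/1108 ≈ 11.560)
√(c + S) = √(-2522/3 + 12809/1108) = √(-2755949/3324) = I*√2290193619/1662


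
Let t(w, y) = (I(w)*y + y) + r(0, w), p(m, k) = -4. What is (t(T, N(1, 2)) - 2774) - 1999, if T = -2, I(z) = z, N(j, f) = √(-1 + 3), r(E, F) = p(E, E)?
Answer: -4777 - √2 ≈ -4778.4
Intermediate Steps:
r(E, F) = -4
N(j, f) = √2
t(w, y) = -4 + y + w*y (t(w, y) = (w*y + y) - 4 = (y + w*y) - 4 = -4 + y + w*y)
(t(T, N(1, 2)) - 2774) - 1999 = ((-4 + √2 - 2*√2) - 2774) - 1999 = ((-4 - √2) - 2774) - 1999 = (-2778 - √2) - 1999 = -4777 - √2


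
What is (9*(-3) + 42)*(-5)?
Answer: -75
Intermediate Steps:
(9*(-3) + 42)*(-5) = (-27 + 42)*(-5) = 15*(-5) = -75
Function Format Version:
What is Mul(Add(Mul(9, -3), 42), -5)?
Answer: -75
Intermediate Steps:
Mul(Add(Mul(9, -3), 42), -5) = Mul(Add(-27, 42), -5) = Mul(15, -5) = -75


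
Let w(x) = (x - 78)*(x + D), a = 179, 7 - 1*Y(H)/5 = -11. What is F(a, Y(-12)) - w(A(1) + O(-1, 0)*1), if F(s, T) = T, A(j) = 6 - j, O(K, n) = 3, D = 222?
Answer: 16190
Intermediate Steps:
Y(H) = 90 (Y(H) = 35 - 5*(-11) = 35 + 55 = 90)
w(x) = (-78 + x)*(222 + x) (w(x) = (x - 78)*(x + 222) = (-78 + x)*(222 + x))
F(a, Y(-12)) - w(A(1) + O(-1, 0)*1) = 90 - (-17316 + ((6 - 1*1) + 3*1)**2 + 144*((6 - 1*1) + 3*1)) = 90 - (-17316 + ((6 - 1) + 3)**2 + 144*((6 - 1) + 3)) = 90 - (-17316 + (5 + 3)**2 + 144*(5 + 3)) = 90 - (-17316 + 8**2 + 144*8) = 90 - (-17316 + 64 + 1152) = 90 - 1*(-16100) = 90 + 16100 = 16190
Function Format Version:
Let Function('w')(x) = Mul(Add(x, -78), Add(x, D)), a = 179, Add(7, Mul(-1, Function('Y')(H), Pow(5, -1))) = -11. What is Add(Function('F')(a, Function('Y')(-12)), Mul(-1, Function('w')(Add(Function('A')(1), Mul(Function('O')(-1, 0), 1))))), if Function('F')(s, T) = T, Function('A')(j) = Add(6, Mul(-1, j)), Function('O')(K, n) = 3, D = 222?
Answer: 16190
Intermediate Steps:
Function('Y')(H) = 90 (Function('Y')(H) = Add(35, Mul(-5, -11)) = Add(35, 55) = 90)
Function('w')(x) = Mul(Add(-78, x), Add(222, x)) (Function('w')(x) = Mul(Add(x, -78), Add(x, 222)) = Mul(Add(-78, x), Add(222, x)))
Add(Function('F')(a, Function('Y')(-12)), Mul(-1, Function('w')(Add(Function('A')(1), Mul(Function('O')(-1, 0), 1))))) = Add(90, Mul(-1, Add(-17316, Pow(Add(Add(6, Mul(-1, 1)), Mul(3, 1)), 2), Mul(144, Add(Add(6, Mul(-1, 1)), Mul(3, 1)))))) = Add(90, Mul(-1, Add(-17316, Pow(Add(Add(6, -1), 3), 2), Mul(144, Add(Add(6, -1), 3))))) = Add(90, Mul(-1, Add(-17316, Pow(Add(5, 3), 2), Mul(144, Add(5, 3))))) = Add(90, Mul(-1, Add(-17316, Pow(8, 2), Mul(144, 8)))) = Add(90, Mul(-1, Add(-17316, 64, 1152))) = Add(90, Mul(-1, -16100)) = Add(90, 16100) = 16190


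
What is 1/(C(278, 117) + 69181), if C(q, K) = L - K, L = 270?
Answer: 1/69334 ≈ 1.4423e-5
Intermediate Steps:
C(q, K) = 270 - K
1/(C(278, 117) + 69181) = 1/((270 - 1*117) + 69181) = 1/((270 - 117) + 69181) = 1/(153 + 69181) = 1/69334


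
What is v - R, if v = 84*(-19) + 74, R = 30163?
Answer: -31685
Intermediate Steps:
v = -1522 (v = -1596 + 74 = -1522)
v - R = -1522 - 1*30163 = -1522 - 30163 = -31685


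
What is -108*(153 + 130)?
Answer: -30564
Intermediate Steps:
-108*(153 + 130) = -108*283 = -30564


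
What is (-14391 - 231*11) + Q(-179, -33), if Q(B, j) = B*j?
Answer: -11025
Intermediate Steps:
(-14391 - 231*11) + Q(-179, -33) = (-14391 - 231*11) - 179*(-33) = (-14391 - 2541) + 5907 = -16932 + 5907 = -11025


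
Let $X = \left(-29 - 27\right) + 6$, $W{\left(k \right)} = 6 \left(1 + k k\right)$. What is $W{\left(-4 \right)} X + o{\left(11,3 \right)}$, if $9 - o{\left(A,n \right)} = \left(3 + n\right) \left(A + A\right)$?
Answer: $-5223$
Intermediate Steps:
$o{\left(A,n \right)} = 9 - 2 A \left(3 + n\right)$ ($o{\left(A,n \right)} = 9 - \left(3 + n\right) \left(A + A\right) = 9 - \left(3 + n\right) 2 A = 9 - 2 A \left(3 + n\right)$)
$W{\left(k \right)} = 6 + 6 k^{2}$ ($W{\left(k \right)} = 6 \left(1 + k^{2}\right) = 6 + 6 k^{2}$)
$X = -50$ ($X = -56 + 6 = -50$)
$W{\left(-4 \right)} X + o{\left(11,3 \right)} = \left(6 + 6 \left(-4\right)^{2}\right) \left(-50\right) - \left(57 + 66\right) = \left(6 + 6 \cdot 16\right) \left(-50\right) - 123 = \left(6 + 96\right) \left(-50\right) - 123 = 102 \left(-50\right) - 123 = -5100 - 123 = -5223$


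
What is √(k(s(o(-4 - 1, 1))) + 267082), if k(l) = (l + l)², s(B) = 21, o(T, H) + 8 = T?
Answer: √268846 ≈ 518.50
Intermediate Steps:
o(T, H) = -8 + T
k(l) = 4*l² (k(l) = (2*l)² = 4*l²)
√(k(s(o(-4 - 1, 1))) + 267082) = √(4*21² + 267082) = √(4*441 + 267082) = √(1764 + 267082) = √268846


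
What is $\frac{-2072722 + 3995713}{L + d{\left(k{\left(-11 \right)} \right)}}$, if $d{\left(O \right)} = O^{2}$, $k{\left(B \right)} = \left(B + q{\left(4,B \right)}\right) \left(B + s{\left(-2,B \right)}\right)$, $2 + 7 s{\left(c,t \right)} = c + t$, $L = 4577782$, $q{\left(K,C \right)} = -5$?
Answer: $\frac{94226559}{226478102} \approx 0.41605$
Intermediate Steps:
$s{\left(c,t \right)} = - \frac{2}{7} + \frac{c}{7} + \frac{t}{7}$ ($s{\left(c,t \right)} = - \frac{2}{7} + \frac{c + t}{7} = - \frac{2}{7} + \left(\frac{c}{7} + \frac{t}{7}\right) = - \frac{2}{7} + \frac{c}{7} + \frac{t}{7}$)
$k{\left(B \right)} = \left(-5 + B\right) \left(- \frac{4}{7} + \frac{8 B}{7}\right)$ ($k{\left(B \right)} = \left(B - 5\right) \left(B + \left(- \frac{2}{7} + \frac{1}{7} \left(-2\right) + \frac{B}{7}\right)\right) = \left(-5 + B\right) \left(B - \left(\frac{4}{7} - \frac{B}{7}\right)\right) = \left(-5 + B\right) \left(B + \left(- \frac{4}{7} + \frac{B}{7}\right)\right) = \left(-5 + B\right) \left(- \frac{4}{7} + \frac{8 B}{7}\right)$)
$\frac{-2072722 + 3995713}{L + d{\left(k{\left(-11 \right)} \right)}} = \frac{-2072722 + 3995713}{4577782 + \left(\frac{20}{7} - - \frac{484}{7} + \frac{8 \left(-11\right)^{2}}{7}\right)^{2}} = \frac{1922991}{4577782 + \left(\frac{20}{7} + \frac{484}{7} + \frac{8}{7} \cdot 121\right)^{2}} = \frac{1922991}{4577782 + \left(\frac{20}{7} + \frac{484}{7} + \frac{968}{7}\right)^{2}} = \frac{1922991}{4577782 + \left(\frac{1472}{7}\right)^{2}} = \frac{1922991}{4577782 + \frac{2166784}{49}} = \frac{1922991}{\frac{226478102}{49}} = 1922991 \cdot \frac{49}{226478102} = \frac{94226559}{226478102}$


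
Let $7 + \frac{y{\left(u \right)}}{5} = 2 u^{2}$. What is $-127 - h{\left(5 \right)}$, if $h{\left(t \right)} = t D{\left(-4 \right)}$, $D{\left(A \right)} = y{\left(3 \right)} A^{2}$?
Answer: $-4527$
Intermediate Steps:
$y{\left(u \right)} = -35 + 10 u^{2}$ ($y{\left(u \right)} = -35 + 5 \cdot 2 u^{2} = -35 + 10 u^{2}$)
$D{\left(A \right)} = 55 A^{2}$ ($D{\left(A \right)} = \left(-35 + 10 \cdot 3^{2}\right) A^{2} = \left(-35 + 10 \cdot 9\right) A^{2} = \left(-35 + 90\right) A^{2} = 55 A^{2}$)
$h{\left(t \right)} = 880 t$ ($h{\left(t \right)} = t 55 \left(-4\right)^{2} = t 55 \cdot 16 = t 880 = 880 t$)
$-127 - h{\left(5 \right)} = -127 - 880 \cdot 5 = -127 - 4400 = -4527$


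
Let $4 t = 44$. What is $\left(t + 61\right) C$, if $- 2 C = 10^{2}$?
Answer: $-3600$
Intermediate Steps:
$t = 11$ ($t = \frac{1}{4} \cdot 44 = 11$)
$C = -50$ ($C = - \frac{10^{2}}{2} = \left(- \frac{1}{2}\right) 100 = -50$)
$\left(t + 61\right) C = \left(11 + 61\right) \left(-50\right) = 72 \left(-50\right) = -3600$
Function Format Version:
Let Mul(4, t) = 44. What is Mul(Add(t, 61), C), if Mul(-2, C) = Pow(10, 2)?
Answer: -3600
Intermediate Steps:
t = 11 (t = Mul(Rational(1, 4), 44) = 11)
C = -50 (C = Mul(Rational(-1, 2), Pow(10, 2)) = Mul(Rational(-1, 2), 100) = -50)
Mul(Add(t, 61), C) = Mul(Add(11, 61), -50) = Mul(72, -50) = -3600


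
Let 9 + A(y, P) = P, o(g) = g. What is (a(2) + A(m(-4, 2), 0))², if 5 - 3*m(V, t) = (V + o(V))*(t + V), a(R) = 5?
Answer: 16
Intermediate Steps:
m(V, t) = 5/3 - 2*V*(V + t)/3 (m(V, t) = 5/3 - (V + V)*(t + V)/3 = 5/3 - 2*V*(V + t)/3)
A(y, P) = -9 + P
(a(2) + A(m(-4, 2), 0))² = (5 + (-9 + 0))² = (5 - 9)² = (-4)² = 16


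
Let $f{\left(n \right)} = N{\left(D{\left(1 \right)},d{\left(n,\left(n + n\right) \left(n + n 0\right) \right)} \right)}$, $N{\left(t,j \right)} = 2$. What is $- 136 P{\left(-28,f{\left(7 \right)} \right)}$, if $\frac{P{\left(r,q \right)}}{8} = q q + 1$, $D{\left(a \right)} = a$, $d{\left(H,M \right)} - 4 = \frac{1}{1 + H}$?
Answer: $-5440$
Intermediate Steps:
$d{\left(H,M \right)} = 4 + \frac{1}{1 + H}$
$f{\left(n \right)} = 2$
$P{\left(r,q \right)} = 8 + 8 q^{2}$ ($P{\left(r,q \right)} = 8 \left(q q + 1\right) = 8 \left(q^{2} + 1\right) = 8 \left(1 + q^{2}\right) = 8 + 8 q^{2}$)
$- 136 P{\left(-28,f{\left(7 \right)} \right)} = - 136 \left(8 + 8 \cdot 2^{2}\right) = - 136 \left(8 + 8 \cdot 4\right) = - 136 \left(8 + 32\right) = \left(-136\right) 40 = -5440$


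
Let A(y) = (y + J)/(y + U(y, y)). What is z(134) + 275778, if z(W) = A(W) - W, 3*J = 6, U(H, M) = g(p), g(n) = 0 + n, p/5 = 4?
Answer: 21224656/77 ≈ 2.7565e+5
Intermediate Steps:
p = 20 (p = 5*4 = 20)
g(n) = n
U(H, M) = 20
J = 2 (J = (1/3)*6 = 2)
A(y) = (2 + y)/(20 + y) (A(y) = (y + 2)/(y + 20) = (2 + y)/(20 + y))
z(W) = -W + (2 + W)/(20 + W) (z(W) = (2 + W)/(20 + W) - W = -W + (2 + W)/(20 + W))
z(134) + 275778 = (2 + 134 - 1*134*(20 + 134))/(20 + 134) + 275778 = (2 + 134 - 1*134*154)/154 + 275778 = (2 + 134 - 20636)/154 + 275778 = (1/154)*(-20500) + 275778 = -10250/77 + 275778 = 21224656/77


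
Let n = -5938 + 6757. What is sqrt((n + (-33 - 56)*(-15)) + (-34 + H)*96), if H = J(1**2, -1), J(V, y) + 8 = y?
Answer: I*sqrt(1974) ≈ 44.43*I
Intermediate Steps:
J(V, y) = -8 + y
H = -9 (H = -8 - 1 = -9)
n = 819
sqrt((n + (-33 - 56)*(-15)) + (-34 + H)*96) = sqrt((819 + (-33 - 56)*(-15)) + (-34 - 9)*96) = sqrt((819 - 89*(-15)) - 43*96) = sqrt((819 + 1335) - 4128) = sqrt(2154 - 4128) = sqrt(-1974) = I*sqrt(1974)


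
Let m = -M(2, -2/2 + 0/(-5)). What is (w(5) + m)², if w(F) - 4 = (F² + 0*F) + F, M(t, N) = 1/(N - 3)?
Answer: 18769/16 ≈ 1173.1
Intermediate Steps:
M(t, N) = 1/(-3 + N)
m = ¼ (m = -1/(-3 + (-2/2 + 0/(-5))) = -1/(-3 + (-2*½ + 0*(-⅕))) = -1/(-3 + (-1 + 0)) = -1/(-3 - 1) = -1/(-4) = -1*(-¼) = ¼ ≈ 0.25000)
w(F) = 4 + F + F² (w(F) = 4 + ((F² + 0*F) + F) = 4 + ((F² + 0) + F) = 4 + (F² + F) = 4 + (F + F²) = 4 + F + F²)
(w(5) + m)² = ((4 + 5 + 5²) + ¼)² = ((4 + 5 + 25) + ¼)² = (34 + ¼)² = (137/4)² = 18769/16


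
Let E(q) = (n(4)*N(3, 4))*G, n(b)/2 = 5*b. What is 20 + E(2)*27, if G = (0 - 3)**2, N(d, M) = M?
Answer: 38900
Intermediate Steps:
n(b) = 10*b (n(b) = 2*(5*b) = 10*b)
G = 9 (G = (-3)**2 = 9)
E(q) = 1440 (E(q) = ((10*4)*4)*9 = (40*4)*9 = 160*9 = 1440)
20 + E(2)*27 = 20 + 1440*27 = 20 + 38880 = 38900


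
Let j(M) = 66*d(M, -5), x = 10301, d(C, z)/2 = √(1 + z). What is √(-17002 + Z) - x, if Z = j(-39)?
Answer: -10301 + √(-17002 + 264*I) ≈ -10300.0 + 130.4*I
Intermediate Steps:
d(C, z) = 2*√(1 + z)
j(M) = 264*I (j(M) = 66*(2*√(1 - 5)) = 66*(2*√(-4)) = 66*(2*(2*I)) = 66*(4*I) = 264*I)
Z = 264*I ≈ 264.0*I
√(-17002 + Z) - x = √(-17002 + 264*I) - 1*10301 = √(-17002 + 264*I) - 10301 = -10301 + √(-17002 + 264*I)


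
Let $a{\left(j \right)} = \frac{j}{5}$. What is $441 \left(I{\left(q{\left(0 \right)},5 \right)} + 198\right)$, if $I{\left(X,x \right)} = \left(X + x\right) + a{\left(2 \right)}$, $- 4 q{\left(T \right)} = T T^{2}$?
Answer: $\frac{448497}{5} \approx 89699.0$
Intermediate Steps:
$q{\left(T \right)} = - \frac{T^{3}}{4}$ ($q{\left(T \right)} = - \frac{T T^{2}}{4} = - \frac{T^{3}}{4}$)
$a{\left(j \right)} = \frac{j}{5}$ ($a{\left(j \right)} = j \frac{1}{5} = \frac{j}{5}$)
$I{\left(X,x \right)} = \frac{2}{5} + X + x$ ($I{\left(X,x \right)} = \left(X + x\right) + \frac{1}{5} \cdot 2 = \left(X + x\right) + \frac{2}{5} = \frac{2}{5} + X + x$)
$441 \left(I{\left(q{\left(0 \right)},5 \right)} + 198\right) = 441 \left(\left(\frac{2}{5} - \frac{0^{3}}{4} + 5\right) + 198\right) = 441 \left(\left(\frac{2}{5} - 0 + 5\right) + 198\right) = 441 \left(\left(\frac{2}{5} + 0 + 5\right) + 198\right) = 441 \left(\frac{27}{5} + 198\right) = 441 \cdot \frac{1017}{5} = \frac{448497}{5}$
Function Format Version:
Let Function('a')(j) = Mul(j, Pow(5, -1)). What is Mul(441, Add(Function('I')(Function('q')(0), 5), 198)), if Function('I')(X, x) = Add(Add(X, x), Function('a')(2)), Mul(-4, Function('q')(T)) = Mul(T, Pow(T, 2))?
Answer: Rational(448497, 5) ≈ 89699.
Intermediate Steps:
Function('q')(T) = Mul(Rational(-1, 4), Pow(T, 3)) (Function('q')(T) = Mul(Rational(-1, 4), Mul(T, Pow(T, 2))) = Mul(Rational(-1, 4), Pow(T, 3)))
Function('a')(j) = Mul(Rational(1, 5), j) (Function('a')(j) = Mul(j, Rational(1, 5)) = Mul(Rational(1, 5), j))
Function('I')(X, x) = Add(Rational(2, 5), X, x) (Function('I')(X, x) = Add(Add(X, x), Mul(Rational(1, 5), 2)) = Add(Add(X, x), Rational(2, 5)) = Add(Rational(2, 5), X, x))
Mul(441, Add(Function('I')(Function('q')(0), 5), 198)) = Mul(441, Add(Add(Rational(2, 5), Mul(Rational(-1, 4), Pow(0, 3)), 5), 198)) = Mul(441, Add(Add(Rational(2, 5), Mul(Rational(-1, 4), 0), 5), 198)) = Mul(441, Add(Add(Rational(2, 5), 0, 5), 198)) = Mul(441, Add(Rational(27, 5), 198)) = Mul(441, Rational(1017, 5)) = Rational(448497, 5)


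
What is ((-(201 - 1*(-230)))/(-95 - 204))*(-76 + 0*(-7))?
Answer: -32756/299 ≈ -109.55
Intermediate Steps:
((-(201 - 1*(-230)))/(-95 - 204))*(-76 + 0*(-7)) = (-(201 + 230)/(-299))*(-76 + 0) = (-1*431*(-1/299))*(-76) = -431*(-1/299)*(-76) = (431/299)*(-76) = -32756/299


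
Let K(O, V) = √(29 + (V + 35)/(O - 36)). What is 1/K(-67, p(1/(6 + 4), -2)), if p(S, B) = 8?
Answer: √4738/368 ≈ 0.18705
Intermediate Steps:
K(O, V) = √(29 + (35 + V)/(-36 + O))
1/K(-67, p(1/(6 + 4), -2)) = 1/(√((-1009 + 8 + 29*(-67))/(-36 - 67))) = 1/(√((-1009 + 8 - 1943)/(-103))) = 1/(√(-1/103*(-2944))) = 1/(√(2944/103)) = 1/(8*√4738/103) = √4738/368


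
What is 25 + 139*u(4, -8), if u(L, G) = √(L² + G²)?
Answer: 25 + 556*√5 ≈ 1268.3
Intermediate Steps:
u(L, G) = √(G² + L²)
25 + 139*u(4, -8) = 25 + 139*√((-8)² + 4²) = 25 + 139*√(64 + 16) = 25 + 139*√80 = 25 + 139*(4*√5) = 25 + 556*√5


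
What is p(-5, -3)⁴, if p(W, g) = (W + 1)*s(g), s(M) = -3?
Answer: 20736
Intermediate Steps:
p(W, g) = -3 - 3*W (p(W, g) = (W + 1)*(-3) = (1 + W)*(-3) = -3 - 3*W)
p(-5, -3)⁴ = (-3 - 3*(-5))⁴ = (-3 + 15)⁴ = 12⁴ = 20736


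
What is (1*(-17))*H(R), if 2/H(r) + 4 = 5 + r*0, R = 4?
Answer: -34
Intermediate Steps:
H(r) = 2 (H(r) = 2/(-4 + (5 + r*0)) = 2/(-4 + (5 + 0)) = 2/(-4 + 5) = 2/1 = 2*1 = 2)
(1*(-17))*H(R) = (1*(-17))*2 = -17*2 = -34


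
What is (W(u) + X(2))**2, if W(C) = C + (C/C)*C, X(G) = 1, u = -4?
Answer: 49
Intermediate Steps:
W(C) = 2*C (W(C) = C + 1*C = C + C = 2*C)
(W(u) + X(2))**2 = (2*(-4) + 1)**2 = (-8 + 1)**2 = (-7)**2 = 49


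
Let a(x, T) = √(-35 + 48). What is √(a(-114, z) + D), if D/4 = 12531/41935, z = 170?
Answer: √(2101949940 + 1758544225*√13)/41935 ≈ 2.1911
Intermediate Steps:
a(x, T) = √13
D = 50124/41935 (D = 4*(12531/41935) = 50124/41935 ≈ 1.1953)
√(a(-114, z) + D) = √(√13 + 50124/41935) = √(50124/41935 + √13)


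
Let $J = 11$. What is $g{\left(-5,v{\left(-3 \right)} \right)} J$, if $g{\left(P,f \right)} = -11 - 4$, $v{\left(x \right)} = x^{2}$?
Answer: $-165$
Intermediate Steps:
$g{\left(P,f \right)} = -15$ ($g{\left(P,f \right)} = -11 - 4 = -15$)
$g{\left(-5,v{\left(-3 \right)} \right)} J = \left(-15\right) 11 = -165$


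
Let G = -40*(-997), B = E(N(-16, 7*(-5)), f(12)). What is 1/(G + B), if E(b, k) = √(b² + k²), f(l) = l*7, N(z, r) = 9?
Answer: 39880/1590407263 - 3*√793/1590407263 ≈ 2.5022e-5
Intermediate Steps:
f(l) = 7*l
B = 3*√793 (B = √(9² + (7*12)²) = √(81 + 84²) = √(81 + 7056) = √7137 = 3*√793 ≈ 84.481)
G = 39880
1/(G + B) = 1/(39880 + 3*√793)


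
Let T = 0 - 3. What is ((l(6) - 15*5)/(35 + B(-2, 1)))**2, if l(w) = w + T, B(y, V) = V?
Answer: 4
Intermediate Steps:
T = -3
l(w) = -3 + w (l(w) = w - 3 = -3 + w)
((l(6) - 15*5)/(35 + B(-2, 1)))**2 = (((-3 + 6) - 15*5)/(35 + 1))**2 = ((3 - 75)/36)**2 = (-72*1/36)**2 = (-2)**2 = 4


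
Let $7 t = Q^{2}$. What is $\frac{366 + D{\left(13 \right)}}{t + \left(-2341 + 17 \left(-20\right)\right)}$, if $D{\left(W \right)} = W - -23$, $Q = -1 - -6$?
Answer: $- \frac{1407}{9371} \approx -0.15014$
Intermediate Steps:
$Q = 5$ ($Q = -1 + 6 = 5$)
$D{\left(W \right)} = 23 + W$ ($D{\left(W \right)} = W + 23 = 23 + W$)
$t = \frac{25}{7}$ ($t = \frac{5^{2}}{7} = \frac{1}{7} \cdot 25 = \frac{25}{7} \approx 3.5714$)
$\frac{366 + D{\left(13 \right)}}{t + \left(-2341 + 17 \left(-20\right)\right)} = \frac{366 + \left(23 + 13\right)}{\frac{25}{7} + \left(-2341 + 17 \left(-20\right)\right)} = \frac{366 + 36}{\frac{25}{7} - 2681} = \frac{402}{\frac{25}{7} - 2681} = \frac{402}{- \frac{18742}{7}} = 402 \left(- \frac{7}{18742}\right) = - \frac{1407}{9371}$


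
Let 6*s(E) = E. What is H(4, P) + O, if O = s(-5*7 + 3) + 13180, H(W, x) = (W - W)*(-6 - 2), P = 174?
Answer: 39524/3 ≈ 13175.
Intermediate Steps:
s(E) = E/6
H(W, x) = 0 (H(W, x) = 0*(-8) = 0)
O = 39524/3 (O = (-5*7 + 3)/6 + 13180 = (-35 + 3)/6 + 13180 = (⅙)*(-32) + 13180 = -16/3 + 13180 = 39524/3 ≈ 13175.)
H(4, P) + O = 0 + 39524/3 = 39524/3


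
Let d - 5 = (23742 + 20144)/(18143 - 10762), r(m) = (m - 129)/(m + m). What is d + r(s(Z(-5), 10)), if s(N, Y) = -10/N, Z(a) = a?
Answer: -614223/29524 ≈ -20.804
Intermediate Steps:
r(m) = (-129 + m)/(2*m) (r(m) = (-129 + m)/((2*m)) = (-129 + m)*(1/(2*m)) = (-129 + m)/(2*m))
d = 80791/7381 (d = 5 + (23742 + 20144)/(18143 - 10762) = 5 + 43886/7381 = 80791/7381 ≈ 10.946)
d + r(s(Z(-5), 10)) = 80791/7381 + (-129 - 10/(-5))/(2*((-10/(-5)))) = 80791/7381 + (-129 - 10*(-⅕))/(2*((-10*(-⅕)))) = 80791/7381 + (½)*(-129 + 2)/2 = 80791/7381 + (½)*(½)*(-127) = 80791/7381 - 127/4 = -614223/29524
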